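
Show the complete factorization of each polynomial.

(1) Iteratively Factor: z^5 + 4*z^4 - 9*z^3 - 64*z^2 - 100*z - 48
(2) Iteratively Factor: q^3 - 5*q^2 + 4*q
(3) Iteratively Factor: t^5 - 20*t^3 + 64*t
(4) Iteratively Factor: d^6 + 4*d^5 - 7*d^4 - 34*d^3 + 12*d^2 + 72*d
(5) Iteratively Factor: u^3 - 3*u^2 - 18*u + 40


(1) = (z + 2)*(z^4 + 2*z^3 - 13*z^2 - 38*z - 24) = (z + 1)*(z + 2)*(z^3 + z^2 - 14*z - 24) = (z + 1)*(z + 2)*(z + 3)*(z^2 - 2*z - 8) = (z - 4)*(z + 1)*(z + 2)*(z + 3)*(z + 2)
(2) = (q - 4)*(q^2 - q) = (q - 4)*(q - 1)*(q)
(3) = (t + 4)*(t^4 - 4*t^3 - 4*t^2 + 16*t) = (t - 2)*(t + 4)*(t^3 - 2*t^2 - 8*t) = (t - 4)*(t - 2)*(t + 4)*(t^2 + 2*t) = (t - 4)*(t - 2)*(t + 2)*(t + 4)*(t)
(4) = (d)*(d^5 + 4*d^4 - 7*d^3 - 34*d^2 + 12*d + 72) = d*(d + 2)*(d^4 + 2*d^3 - 11*d^2 - 12*d + 36) = d*(d + 2)*(d + 3)*(d^3 - d^2 - 8*d + 12) = d*(d + 2)*(d + 3)^2*(d^2 - 4*d + 4) = d*(d - 2)*(d + 2)*(d + 3)^2*(d - 2)
(5) = (u + 4)*(u^2 - 7*u + 10) = (u - 2)*(u + 4)*(u - 5)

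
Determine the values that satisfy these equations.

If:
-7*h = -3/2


Then:
h = 3/14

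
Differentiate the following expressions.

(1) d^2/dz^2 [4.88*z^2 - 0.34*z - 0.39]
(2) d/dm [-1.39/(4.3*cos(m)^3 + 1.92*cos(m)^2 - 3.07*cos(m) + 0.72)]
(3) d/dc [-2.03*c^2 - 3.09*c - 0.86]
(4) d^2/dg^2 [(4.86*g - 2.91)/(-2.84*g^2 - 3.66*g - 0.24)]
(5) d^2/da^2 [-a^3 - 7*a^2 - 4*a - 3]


(1) = 9.76000000000000
(2) = (-17.931*cos(m)^2 - 5.3376*cos(m) + 4.2673)*sin(m)/(4.3*cos(m)^3 + 1.92*cos(m)^2 - 3.07*cos(m) + 0.72)^2
(3) = -4.06*c - 3.09
(4) = (-(4.86*g - 2.91)*(5.68*g + 3.66)*(11.36*g + 7.32) + (82.8144*g + 19.0464)*(2.84*g^2 + 3.66*g + 0.24))/(2.84*g^2 + 3.66*g + 0.24)^3
(5) = -6*a - 14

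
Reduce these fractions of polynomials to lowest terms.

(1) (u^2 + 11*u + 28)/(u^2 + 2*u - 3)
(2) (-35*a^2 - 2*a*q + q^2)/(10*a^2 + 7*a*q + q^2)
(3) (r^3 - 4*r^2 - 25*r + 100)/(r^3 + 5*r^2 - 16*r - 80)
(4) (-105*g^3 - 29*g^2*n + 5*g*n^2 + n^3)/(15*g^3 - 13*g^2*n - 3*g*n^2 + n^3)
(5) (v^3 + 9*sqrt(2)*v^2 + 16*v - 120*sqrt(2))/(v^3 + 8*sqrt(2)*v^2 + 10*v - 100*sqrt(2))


(1) = (u^2 + 11*u + 28)/(u^2 + 2*u - 3)
(2) = (-7*a + q)/(2*a + q)
(3) = (r - 5)/(r + 4)
(4) = (-7*g - n)/(g - n)
(5) = (v + 6*sqrt(2))/(v + 5*sqrt(2))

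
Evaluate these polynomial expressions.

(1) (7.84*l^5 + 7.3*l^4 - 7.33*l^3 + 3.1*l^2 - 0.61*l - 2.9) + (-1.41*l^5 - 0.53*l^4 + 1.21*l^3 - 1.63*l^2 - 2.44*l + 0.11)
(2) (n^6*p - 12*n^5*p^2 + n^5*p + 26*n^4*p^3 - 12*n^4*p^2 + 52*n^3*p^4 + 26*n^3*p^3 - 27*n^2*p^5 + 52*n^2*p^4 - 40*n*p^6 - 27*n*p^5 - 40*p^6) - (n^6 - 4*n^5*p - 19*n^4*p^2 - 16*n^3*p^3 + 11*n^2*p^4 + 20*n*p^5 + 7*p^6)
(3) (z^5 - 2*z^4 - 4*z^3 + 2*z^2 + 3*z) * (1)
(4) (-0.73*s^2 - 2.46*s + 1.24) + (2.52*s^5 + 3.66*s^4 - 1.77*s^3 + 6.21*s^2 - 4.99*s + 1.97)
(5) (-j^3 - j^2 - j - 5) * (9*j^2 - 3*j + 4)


(1) = 6.43*l^5 + 6.77*l^4 - 6.12*l^3 + 1.47*l^2 - 3.05*l - 2.79
(2) = n^6*p - n^6 - 12*n^5*p^2 + 5*n^5*p + 26*n^4*p^3 + 7*n^4*p^2 + 52*n^3*p^4 + 42*n^3*p^3 - 27*n^2*p^5 + 41*n^2*p^4 - 40*n*p^6 - 47*n*p^5 - 47*p^6
(3) = z^5 - 2*z^4 - 4*z^3 + 2*z^2 + 3*z
(4) = 2.52*s^5 + 3.66*s^4 - 1.77*s^3 + 5.48*s^2 - 7.45*s + 3.21
(5) = -9*j^5 - 6*j^4 - 10*j^3 - 46*j^2 + 11*j - 20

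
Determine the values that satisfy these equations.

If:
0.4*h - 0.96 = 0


Then:
h = 2.40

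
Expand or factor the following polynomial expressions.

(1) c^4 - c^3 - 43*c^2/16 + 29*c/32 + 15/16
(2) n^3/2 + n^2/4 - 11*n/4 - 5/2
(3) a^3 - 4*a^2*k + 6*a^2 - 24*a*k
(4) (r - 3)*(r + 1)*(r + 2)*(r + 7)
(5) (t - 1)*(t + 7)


(1) = (c - 2)*(c - 3/4)*(c + 1/2)*(c + 5/4)
(2) = (n/2 + 1)*(n - 5/2)*(n + 1)
(3) = a*(a + 6)*(a - 4*k)
(4) = r^4 + 7*r^3 - 7*r^2 - 55*r - 42
(5) = t^2 + 6*t - 7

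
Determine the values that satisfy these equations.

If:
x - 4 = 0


Then:
x = 4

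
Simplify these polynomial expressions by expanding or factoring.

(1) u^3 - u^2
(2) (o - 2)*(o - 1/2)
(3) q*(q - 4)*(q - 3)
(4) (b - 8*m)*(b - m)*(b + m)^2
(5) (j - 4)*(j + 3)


(1) = u^2*(u - 1)
(2) = o^2 - 5*o/2 + 1
(3) = q^3 - 7*q^2 + 12*q
(4) = b^4 - 7*b^3*m - 9*b^2*m^2 + 7*b*m^3 + 8*m^4
(5) = j^2 - j - 12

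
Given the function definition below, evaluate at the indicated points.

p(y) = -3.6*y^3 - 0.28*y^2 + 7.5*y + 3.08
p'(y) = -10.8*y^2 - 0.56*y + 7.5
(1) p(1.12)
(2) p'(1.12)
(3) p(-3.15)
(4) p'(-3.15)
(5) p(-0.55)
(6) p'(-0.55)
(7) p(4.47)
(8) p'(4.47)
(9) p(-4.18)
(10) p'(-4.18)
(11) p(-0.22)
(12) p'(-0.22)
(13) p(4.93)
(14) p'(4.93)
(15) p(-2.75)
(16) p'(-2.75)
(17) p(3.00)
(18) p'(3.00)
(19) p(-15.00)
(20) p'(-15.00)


(1) = 6.07
(2) = -6.67
(3) = 89.20
(4) = -97.90
(5) = -0.53
(6) = 4.54
(7) = -290.52
(8) = -210.80
(9) = 229.76
(10) = -178.86
(11) = 1.45
(12) = 7.10
(13) = -398.11
(14) = -257.75
(15) = 55.21
(16) = -72.64
(17) = -74.14
(18) = -91.38
(19) = 11977.58
(20) = -2414.10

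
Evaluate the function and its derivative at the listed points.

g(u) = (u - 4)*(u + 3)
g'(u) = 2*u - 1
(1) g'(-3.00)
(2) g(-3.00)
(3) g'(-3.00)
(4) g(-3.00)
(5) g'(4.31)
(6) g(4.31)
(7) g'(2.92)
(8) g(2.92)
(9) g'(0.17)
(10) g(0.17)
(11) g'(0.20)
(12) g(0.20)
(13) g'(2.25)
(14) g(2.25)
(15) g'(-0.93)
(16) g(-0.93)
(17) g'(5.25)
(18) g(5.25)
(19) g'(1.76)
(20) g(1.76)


(1) = -7.00
(2) = 0.00
(3) = -7.00
(4) = 0.00
(5) = 7.62
(6) = 2.27
(7) = 4.84
(8) = -6.39
(9) = -0.66
(10) = -12.14
(11) = -0.60
(12) = -12.16
(13) = 3.50
(14) = -9.19
(15) = -2.86
(16) = -10.21
(17) = 9.50
(18) = 10.31
(19) = 2.52
(20) = -10.66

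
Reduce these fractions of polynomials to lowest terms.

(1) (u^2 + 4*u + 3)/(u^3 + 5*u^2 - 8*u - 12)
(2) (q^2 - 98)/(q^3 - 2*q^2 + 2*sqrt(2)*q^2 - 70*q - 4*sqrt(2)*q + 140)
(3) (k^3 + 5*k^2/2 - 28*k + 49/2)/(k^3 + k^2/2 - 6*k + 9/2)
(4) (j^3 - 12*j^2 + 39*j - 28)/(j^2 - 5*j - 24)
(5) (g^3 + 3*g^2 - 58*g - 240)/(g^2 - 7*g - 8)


(1) = (u + 3)/(u^2 + 4*u - 12)
(2) = (q - 7*sqrt(2))/(q^2 + q*(-5*sqrt(2) - 2) + 10*sqrt(2))
(3) = (2*k^2 + 7*k - 49)/(2*k^2 + 3*k - 9)
(4) = (j^3 - 12*j^2 + 39*j - 28)/(j^2 - 5*j - 24)
(5) = (g^2 + 11*g + 30)/(g + 1)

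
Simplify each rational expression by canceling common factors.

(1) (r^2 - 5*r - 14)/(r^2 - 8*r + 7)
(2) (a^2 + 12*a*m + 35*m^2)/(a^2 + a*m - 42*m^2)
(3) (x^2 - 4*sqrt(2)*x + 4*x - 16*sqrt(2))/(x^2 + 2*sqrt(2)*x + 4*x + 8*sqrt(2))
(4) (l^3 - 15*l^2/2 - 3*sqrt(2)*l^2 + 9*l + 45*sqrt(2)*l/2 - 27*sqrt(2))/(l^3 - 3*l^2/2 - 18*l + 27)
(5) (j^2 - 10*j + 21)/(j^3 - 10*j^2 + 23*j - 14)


(1) = (r + 2)/(r - 1)
(2) = (a + 5*m)/(a - 6*m)
(3) = (x - 4*sqrt(2))/(x + 2*sqrt(2))
(4) = (4*l - 24)/(4*l + 12*sqrt(2))
(5) = (j - 3)/(j^2 - 3*j + 2)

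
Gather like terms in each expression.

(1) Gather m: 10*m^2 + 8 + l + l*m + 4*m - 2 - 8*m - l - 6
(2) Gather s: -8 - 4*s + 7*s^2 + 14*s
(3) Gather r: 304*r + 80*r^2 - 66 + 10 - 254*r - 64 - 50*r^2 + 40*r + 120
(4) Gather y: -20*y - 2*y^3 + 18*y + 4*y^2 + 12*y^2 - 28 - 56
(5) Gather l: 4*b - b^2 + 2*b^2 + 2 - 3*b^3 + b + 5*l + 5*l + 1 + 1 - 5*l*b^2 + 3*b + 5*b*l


(1) = 10*m^2 + m*(l - 4)
(2) = 7*s^2 + 10*s - 8
(3) = 30*r^2 + 90*r
(4) = -2*y^3 + 16*y^2 - 2*y - 84
(5) = -3*b^3 + b^2 + 8*b + l*(-5*b^2 + 5*b + 10) + 4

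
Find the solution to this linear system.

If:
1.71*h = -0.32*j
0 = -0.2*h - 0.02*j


Then:
h = 0.00
j = 0.00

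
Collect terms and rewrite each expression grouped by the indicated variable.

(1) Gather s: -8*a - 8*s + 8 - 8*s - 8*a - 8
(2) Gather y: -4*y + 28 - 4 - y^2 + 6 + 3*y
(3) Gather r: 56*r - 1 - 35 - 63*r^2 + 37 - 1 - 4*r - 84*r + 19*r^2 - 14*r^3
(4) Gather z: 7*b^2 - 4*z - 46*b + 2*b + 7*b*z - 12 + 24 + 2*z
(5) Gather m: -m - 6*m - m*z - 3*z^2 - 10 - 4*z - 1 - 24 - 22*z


(1) = -16*a - 16*s
(2) = -y^2 - y + 30
(3) = -14*r^3 - 44*r^2 - 32*r
(4) = 7*b^2 - 44*b + z*(7*b - 2) + 12
(5) = m*(-z - 7) - 3*z^2 - 26*z - 35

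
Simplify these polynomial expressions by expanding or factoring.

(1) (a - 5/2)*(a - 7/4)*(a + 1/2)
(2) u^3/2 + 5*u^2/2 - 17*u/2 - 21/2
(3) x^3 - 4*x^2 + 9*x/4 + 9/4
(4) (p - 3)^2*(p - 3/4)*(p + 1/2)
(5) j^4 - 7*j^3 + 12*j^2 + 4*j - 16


(1) = a^3 - 15*a^2/4 + 9*a/4 + 35/16
(2) = (u/2 + 1/2)*(u - 3)*(u + 7)
(3) = (x - 3)*(x - 3/2)*(x + 1/2)
(4) = p^4 - 25*p^3/4 + 81*p^2/8 - 27/8
(5) = (j - 4)*(j - 2)^2*(j + 1)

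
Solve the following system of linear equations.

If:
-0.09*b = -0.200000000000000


Then:
b = 2.22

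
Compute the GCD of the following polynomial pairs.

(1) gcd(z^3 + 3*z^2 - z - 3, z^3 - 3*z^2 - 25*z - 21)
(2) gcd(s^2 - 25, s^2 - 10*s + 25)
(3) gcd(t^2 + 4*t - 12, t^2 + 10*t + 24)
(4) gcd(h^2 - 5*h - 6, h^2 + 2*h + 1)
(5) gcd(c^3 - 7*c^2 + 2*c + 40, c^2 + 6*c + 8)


(1) = gcd((z - 1)*(z + 1)*(z + 3), (z - 7)*(z + 1)*(z + 3)) = z^2 + 4*z + 3
(2) = gcd((s - 5)*(s + 5), (s - 5)^2) = s - 5
(3) = gcd((t - 2)*(t + 6), (t + 4)*(t + 6)) = t + 6
(4) = h + 1
(5) = gcd((c - 5)*(c - 4)*(c + 2), (c + 2)*(c + 4)) = c + 2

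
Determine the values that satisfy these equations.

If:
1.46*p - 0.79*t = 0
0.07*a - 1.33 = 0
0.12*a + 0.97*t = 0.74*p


Then:
a = 19.00
p = -2.17
t = -4.00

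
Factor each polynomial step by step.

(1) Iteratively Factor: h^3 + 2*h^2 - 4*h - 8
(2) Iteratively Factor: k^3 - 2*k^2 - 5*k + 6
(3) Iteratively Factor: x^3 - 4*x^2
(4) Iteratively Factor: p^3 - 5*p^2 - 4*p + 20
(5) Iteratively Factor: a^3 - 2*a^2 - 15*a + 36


(1) = (h + 2)*(h^2 - 4) = (h - 2)*(h + 2)*(h + 2)
(2) = (k + 2)*(k^2 - 4*k + 3) = (k - 3)*(k + 2)*(k - 1)
(3) = (x - 4)*(x^2) = x*(x - 4)*(x)
(4) = (p - 5)*(p^2 - 4) = (p - 5)*(p + 2)*(p - 2)
(5) = (a + 4)*(a^2 - 6*a + 9) = (a - 3)*(a + 4)*(a - 3)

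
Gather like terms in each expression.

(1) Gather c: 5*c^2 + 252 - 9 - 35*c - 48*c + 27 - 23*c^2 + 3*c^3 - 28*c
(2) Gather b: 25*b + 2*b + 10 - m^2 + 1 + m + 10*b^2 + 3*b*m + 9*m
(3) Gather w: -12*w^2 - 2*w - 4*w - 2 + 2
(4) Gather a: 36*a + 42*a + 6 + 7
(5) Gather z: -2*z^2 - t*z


(1) = 3*c^3 - 18*c^2 - 111*c + 270
(2) = 10*b^2 + b*(3*m + 27) - m^2 + 10*m + 11
(3) = -12*w^2 - 6*w
(4) = 78*a + 13
(5) = -t*z - 2*z^2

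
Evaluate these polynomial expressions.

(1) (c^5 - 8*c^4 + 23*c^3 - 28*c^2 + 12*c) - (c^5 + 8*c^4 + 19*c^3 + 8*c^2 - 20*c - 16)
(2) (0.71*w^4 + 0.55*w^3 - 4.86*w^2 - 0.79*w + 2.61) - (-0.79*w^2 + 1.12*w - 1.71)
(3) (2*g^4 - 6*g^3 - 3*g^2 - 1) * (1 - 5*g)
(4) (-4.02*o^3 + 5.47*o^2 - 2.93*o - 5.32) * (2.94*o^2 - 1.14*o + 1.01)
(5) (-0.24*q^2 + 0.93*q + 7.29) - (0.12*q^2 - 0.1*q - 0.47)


(1) = -16*c^4 + 4*c^3 - 36*c^2 + 32*c + 16
(2) = 0.71*w^4 + 0.55*w^3 - 4.07*w^2 - 1.91*w + 4.32
(3) = -10*g^5 + 32*g^4 + 9*g^3 - 3*g^2 + 5*g - 1
(4) = -11.8188*o^5 + 20.6646*o^4 - 18.9102*o^3 - 6.7759*o^2 + 3.1055*o - 5.3732
(5) = -0.36*q^2 + 1.03*q + 7.76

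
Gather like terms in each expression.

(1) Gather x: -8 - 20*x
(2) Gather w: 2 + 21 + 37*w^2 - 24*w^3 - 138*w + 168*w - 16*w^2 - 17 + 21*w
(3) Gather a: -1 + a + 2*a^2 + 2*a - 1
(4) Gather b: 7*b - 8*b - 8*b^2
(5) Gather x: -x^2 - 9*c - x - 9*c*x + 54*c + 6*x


(1) = -20*x - 8
(2) = -24*w^3 + 21*w^2 + 51*w + 6
(3) = 2*a^2 + 3*a - 2
(4) = -8*b^2 - b
(5) = 45*c - x^2 + x*(5 - 9*c)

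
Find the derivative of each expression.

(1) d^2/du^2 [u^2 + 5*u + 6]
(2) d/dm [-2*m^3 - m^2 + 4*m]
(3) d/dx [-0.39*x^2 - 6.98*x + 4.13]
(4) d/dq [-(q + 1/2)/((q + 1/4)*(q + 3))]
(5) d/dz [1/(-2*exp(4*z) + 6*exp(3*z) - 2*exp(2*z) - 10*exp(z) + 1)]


(1) = 2
(2) = -6*m^2 - 2*m + 4
(3) = -0.78*x - 6.98
(4) = 2*(8*q^2 + 8*q + 7)/(16*q^4 + 104*q^3 + 193*q^2 + 78*q + 9)
(5) = (8*exp(3*z) - 18*exp(2*z) + 4*exp(z) + 10)*exp(z)/(2*exp(4*z) - 6*exp(3*z) + 2*exp(2*z) + 10*exp(z) - 1)^2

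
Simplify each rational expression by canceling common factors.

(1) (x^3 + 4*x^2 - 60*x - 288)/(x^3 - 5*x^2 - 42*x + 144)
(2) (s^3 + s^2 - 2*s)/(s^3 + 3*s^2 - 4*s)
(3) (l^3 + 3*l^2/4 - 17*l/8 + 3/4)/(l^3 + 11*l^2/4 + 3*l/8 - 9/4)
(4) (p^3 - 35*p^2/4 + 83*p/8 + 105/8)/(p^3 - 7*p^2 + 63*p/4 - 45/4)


(1) = (x + 6)/(x - 3)
(2) = (s + 2)/(s + 4)
(3) = (2*l - 1)/(2*l + 3)
(4) = (4*p^2 - 25*p - 21)/(4*p^2 - 18*p + 18)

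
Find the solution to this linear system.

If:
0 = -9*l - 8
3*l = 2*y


Then:
l = -8/9
y = -4/3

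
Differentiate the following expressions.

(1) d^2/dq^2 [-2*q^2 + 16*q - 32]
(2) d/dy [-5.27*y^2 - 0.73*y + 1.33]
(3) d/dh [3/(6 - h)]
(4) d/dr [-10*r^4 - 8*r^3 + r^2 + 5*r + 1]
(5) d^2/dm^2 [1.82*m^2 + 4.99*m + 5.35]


(1) = -4
(2) = -10.54*y - 0.73
(3) = 3/(h - 6)^2
(4) = -40*r^3 - 24*r^2 + 2*r + 5
(5) = 3.64000000000000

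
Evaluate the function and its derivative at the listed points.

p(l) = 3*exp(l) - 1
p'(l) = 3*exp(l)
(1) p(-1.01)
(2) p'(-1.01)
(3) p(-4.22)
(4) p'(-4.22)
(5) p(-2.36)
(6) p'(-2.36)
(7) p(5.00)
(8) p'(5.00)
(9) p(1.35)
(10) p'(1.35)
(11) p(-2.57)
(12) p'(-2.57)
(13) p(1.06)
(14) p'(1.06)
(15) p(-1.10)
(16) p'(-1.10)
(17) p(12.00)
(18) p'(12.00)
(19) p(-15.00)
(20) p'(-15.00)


(1) = 0.09
(2) = 1.09
(3) = -0.96
(4) = 0.04
(5) = -0.72
(6) = 0.28
(7) = 444.24
(8) = 445.24
(9) = 10.57
(10) = 11.57
(11) = -0.77
(12) = 0.23
(13) = 7.66
(14) = 8.66
(15) = -0.00
(16) = 1.00
(17) = 488263.37
(18) = 488264.37
(19) = -1.00
(20) = 0.00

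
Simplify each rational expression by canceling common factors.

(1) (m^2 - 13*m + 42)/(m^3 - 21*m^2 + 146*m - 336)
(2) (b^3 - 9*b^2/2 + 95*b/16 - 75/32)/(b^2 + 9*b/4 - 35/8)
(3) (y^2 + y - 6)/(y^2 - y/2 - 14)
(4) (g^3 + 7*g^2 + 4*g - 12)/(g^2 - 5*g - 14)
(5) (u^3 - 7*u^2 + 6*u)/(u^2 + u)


(1) = 1/(m - 8)
(2) = (8*b^2 - 26*b + 15)/(8*b + 28)
(3) = (2*y^2 + 2*y - 12)/(2*y^2 - y - 28)
(4) = (g^2 + 5*g - 6)/(g - 7)
(5) = (u^2 - 7*u + 6)/(u + 1)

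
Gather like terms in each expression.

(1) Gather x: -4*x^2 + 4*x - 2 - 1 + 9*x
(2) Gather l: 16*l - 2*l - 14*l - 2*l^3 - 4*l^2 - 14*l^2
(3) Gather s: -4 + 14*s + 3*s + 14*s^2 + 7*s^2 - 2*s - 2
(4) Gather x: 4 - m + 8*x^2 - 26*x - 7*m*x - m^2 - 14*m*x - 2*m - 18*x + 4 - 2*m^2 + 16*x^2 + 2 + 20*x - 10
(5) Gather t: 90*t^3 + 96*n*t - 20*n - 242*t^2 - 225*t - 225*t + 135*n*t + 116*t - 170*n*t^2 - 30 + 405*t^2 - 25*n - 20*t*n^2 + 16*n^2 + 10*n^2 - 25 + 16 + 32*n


(1) = -4*x^2 + 13*x - 3
(2) = -2*l^3 - 18*l^2
(3) = 21*s^2 + 15*s - 6
(4) = -3*m^2 - 3*m + 24*x^2 + x*(-21*m - 24)
(5) = 26*n^2 - 13*n + 90*t^3 + t^2*(163 - 170*n) + t*(-20*n^2 + 231*n - 334) - 39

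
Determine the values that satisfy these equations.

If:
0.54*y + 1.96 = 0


Then:
y = -3.63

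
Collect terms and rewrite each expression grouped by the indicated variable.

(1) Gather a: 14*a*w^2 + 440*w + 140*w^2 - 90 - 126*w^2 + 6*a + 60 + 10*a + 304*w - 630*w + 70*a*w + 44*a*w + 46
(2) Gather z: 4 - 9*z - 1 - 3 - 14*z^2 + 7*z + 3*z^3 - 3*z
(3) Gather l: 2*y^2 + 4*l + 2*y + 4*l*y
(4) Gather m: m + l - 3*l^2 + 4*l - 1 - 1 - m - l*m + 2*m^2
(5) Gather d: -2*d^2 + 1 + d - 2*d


(1) = a*(14*w^2 + 114*w + 16) + 14*w^2 + 114*w + 16
(2) = 3*z^3 - 14*z^2 - 5*z
(3) = l*(4*y + 4) + 2*y^2 + 2*y
(4) = -3*l^2 - l*m + 5*l + 2*m^2 - 2
(5) = -2*d^2 - d + 1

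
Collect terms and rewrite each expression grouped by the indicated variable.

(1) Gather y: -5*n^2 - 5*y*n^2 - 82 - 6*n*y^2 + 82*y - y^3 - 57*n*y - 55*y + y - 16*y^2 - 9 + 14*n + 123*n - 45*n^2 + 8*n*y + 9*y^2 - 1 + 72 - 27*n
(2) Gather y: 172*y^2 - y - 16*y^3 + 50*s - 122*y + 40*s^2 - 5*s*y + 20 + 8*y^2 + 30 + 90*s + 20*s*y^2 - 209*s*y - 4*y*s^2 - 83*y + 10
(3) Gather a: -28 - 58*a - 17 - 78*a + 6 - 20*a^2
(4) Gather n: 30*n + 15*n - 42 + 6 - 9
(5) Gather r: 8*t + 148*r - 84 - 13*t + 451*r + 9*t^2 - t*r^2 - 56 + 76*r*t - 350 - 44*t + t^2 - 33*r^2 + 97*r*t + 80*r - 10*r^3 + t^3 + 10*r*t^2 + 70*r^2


(1) = -50*n^2 + 110*n - y^3 + y^2*(-6*n - 7) + y*(-5*n^2 - 49*n + 28) - 20
(2) = 40*s^2 + 140*s - 16*y^3 + y^2*(20*s + 180) + y*(-4*s^2 - 214*s - 206) + 60
(3) = -20*a^2 - 136*a - 39
(4) = 45*n - 45
(5) = -10*r^3 + r^2*(37 - t) + r*(10*t^2 + 173*t + 679) + t^3 + 10*t^2 - 49*t - 490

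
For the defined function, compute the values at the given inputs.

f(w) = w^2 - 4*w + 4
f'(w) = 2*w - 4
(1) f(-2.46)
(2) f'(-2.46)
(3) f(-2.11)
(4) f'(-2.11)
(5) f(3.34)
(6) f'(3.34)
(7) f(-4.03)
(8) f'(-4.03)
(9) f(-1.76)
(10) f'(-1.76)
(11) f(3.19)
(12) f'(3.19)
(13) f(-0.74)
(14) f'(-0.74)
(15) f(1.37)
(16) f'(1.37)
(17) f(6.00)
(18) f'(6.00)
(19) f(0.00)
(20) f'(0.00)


(1) = 19.89
(2) = -8.92
(3) = 16.89
(4) = -8.22
(5) = 1.80
(6) = 2.68
(7) = 36.36
(8) = -12.06
(9) = 14.14
(10) = -7.52
(11) = 1.42
(12) = 2.38
(13) = 7.51
(14) = -5.48
(15) = 0.40
(16) = -1.26
(17) = 16.00
(18) = 8.00
(19) = 4.00
(20) = -4.00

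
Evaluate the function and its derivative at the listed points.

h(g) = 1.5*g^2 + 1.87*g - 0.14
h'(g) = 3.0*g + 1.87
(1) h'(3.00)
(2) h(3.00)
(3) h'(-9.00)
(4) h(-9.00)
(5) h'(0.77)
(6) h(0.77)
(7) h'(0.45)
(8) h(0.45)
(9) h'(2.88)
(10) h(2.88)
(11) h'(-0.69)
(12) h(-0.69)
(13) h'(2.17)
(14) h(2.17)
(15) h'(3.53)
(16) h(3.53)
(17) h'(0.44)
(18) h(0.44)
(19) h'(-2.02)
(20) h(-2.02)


(1) = 10.87
(2) = 18.97
(3) = -25.13
(4) = 104.53
(5) = 4.18
(6) = 2.19
(7) = 3.22
(8) = 1.01
(9) = 10.51
(10) = 17.69
(11) = -0.20
(12) = -0.72
(13) = 8.38
(14) = 10.98
(15) = 12.46
(16) = 25.15
(17) = 3.19
(18) = 0.97
(19) = -4.19
(20) = 2.20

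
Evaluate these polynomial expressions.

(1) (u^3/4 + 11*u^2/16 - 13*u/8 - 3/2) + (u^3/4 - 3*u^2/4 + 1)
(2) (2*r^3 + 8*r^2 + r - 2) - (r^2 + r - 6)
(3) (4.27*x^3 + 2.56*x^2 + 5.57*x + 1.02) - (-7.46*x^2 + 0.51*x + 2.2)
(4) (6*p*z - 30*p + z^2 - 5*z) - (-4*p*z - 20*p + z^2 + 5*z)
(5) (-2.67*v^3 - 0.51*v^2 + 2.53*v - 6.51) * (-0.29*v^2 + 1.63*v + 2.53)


(1) = u^3/2 - u^2/16 - 13*u/8 - 1/2
(2) = 2*r^3 + 7*r^2 + 4
(3) = 4.27*x^3 + 10.02*x^2 + 5.06*x - 1.18
(4) = 10*p*z - 10*p - 10*z
(5) = 0.7743*v^5 - 4.2042*v^4 - 8.3201*v^3 + 4.7215*v^2 - 4.2104*v - 16.4703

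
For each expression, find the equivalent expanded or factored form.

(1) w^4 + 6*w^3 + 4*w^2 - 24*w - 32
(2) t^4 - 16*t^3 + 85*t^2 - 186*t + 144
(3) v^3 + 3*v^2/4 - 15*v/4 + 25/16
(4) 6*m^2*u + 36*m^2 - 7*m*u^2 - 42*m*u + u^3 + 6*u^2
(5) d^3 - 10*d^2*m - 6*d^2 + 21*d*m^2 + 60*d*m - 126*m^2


(1) = (w - 2)*(w + 2)^2*(w + 4)
(2) = (t - 8)*(t - 3)^2*(t - 2)
(3) = (v - 5/4)*(v - 1/2)*(v + 5/2)
(4) = (-6*m + u)*(-m + u)*(u + 6)
(5) = (d - 6)*(d - 7*m)*(d - 3*m)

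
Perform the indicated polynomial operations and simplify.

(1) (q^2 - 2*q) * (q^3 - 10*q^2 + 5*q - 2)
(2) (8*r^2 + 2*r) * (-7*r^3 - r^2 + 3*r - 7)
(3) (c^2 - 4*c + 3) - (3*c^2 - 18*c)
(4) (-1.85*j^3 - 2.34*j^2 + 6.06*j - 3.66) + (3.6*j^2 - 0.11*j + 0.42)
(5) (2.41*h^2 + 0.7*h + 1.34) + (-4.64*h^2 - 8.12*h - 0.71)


(1) = q^5 - 12*q^4 + 25*q^3 - 12*q^2 + 4*q
(2) = -56*r^5 - 22*r^4 + 22*r^3 - 50*r^2 - 14*r
(3) = -2*c^2 + 14*c + 3
(4) = -1.85*j^3 + 1.26*j^2 + 5.95*j - 3.24
(5) = -2.23*h^2 - 7.42*h + 0.63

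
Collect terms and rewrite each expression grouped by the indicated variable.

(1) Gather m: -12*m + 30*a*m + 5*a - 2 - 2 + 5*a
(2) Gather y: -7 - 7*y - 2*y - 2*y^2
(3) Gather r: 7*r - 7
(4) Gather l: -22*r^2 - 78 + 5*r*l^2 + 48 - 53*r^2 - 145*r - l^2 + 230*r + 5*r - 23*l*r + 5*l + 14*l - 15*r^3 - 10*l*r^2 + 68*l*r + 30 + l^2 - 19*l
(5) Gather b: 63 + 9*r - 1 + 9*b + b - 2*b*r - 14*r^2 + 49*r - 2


(1) = 10*a + m*(30*a - 12) - 4
(2) = -2*y^2 - 9*y - 7
(3) = 7*r - 7
(4) = 5*l^2*r + l*(-10*r^2 + 45*r) - 15*r^3 - 75*r^2 + 90*r
(5) = b*(10 - 2*r) - 14*r^2 + 58*r + 60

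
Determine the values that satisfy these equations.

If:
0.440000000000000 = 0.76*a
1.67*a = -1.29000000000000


Then:
No Solution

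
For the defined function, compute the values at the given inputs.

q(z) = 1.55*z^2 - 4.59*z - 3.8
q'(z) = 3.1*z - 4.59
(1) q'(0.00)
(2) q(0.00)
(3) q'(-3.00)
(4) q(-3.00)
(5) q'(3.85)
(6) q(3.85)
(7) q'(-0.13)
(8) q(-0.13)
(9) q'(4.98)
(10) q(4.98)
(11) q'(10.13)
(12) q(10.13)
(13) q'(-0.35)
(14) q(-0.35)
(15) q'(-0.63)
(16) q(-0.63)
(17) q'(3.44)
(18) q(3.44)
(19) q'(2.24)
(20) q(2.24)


(1) = -4.59
(2) = -3.80
(3) = -13.89
(4) = 23.92
(5) = 7.35
(6) = 1.50
(7) = -4.99
(8) = -3.18
(9) = 10.85
(10) = 11.78
(11) = 26.81
(12) = 108.76
(13) = -5.67
(14) = -2.00
(15) = -6.54
(16) = -0.29
(17) = 6.07
(18) = -1.25
(19) = 2.35
(20) = -6.30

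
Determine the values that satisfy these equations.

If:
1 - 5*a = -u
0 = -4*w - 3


Then:
a = u/5 + 1/5
w = -3/4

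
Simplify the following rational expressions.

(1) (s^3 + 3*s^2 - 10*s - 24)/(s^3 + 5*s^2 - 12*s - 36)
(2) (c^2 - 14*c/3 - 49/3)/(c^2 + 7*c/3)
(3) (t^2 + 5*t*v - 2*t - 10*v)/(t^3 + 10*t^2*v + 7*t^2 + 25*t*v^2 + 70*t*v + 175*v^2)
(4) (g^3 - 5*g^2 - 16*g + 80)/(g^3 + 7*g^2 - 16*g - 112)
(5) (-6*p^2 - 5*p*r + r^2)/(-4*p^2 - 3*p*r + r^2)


(1) = (s + 4)/(s + 6)
(2) = (c - 7)/c
(3) = (t - 2)/(t^2 + 5*t*v + 7*t + 35*v)
(4) = (g - 5)/(g + 7)
(5) = (6*p - r)/(4*p - r)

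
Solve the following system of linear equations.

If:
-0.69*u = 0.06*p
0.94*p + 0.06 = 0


Then:
p = -0.06
u = 0.01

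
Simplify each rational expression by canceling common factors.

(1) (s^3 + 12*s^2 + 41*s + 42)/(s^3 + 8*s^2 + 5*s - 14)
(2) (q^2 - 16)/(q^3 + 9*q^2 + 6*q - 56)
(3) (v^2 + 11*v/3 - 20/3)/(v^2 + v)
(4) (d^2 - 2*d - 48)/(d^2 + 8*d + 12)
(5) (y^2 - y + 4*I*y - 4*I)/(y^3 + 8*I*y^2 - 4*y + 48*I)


(1) = (s + 3)/(s - 1)
(2) = (q - 4)/(q^2 + 5*q - 14)
(3) = (3*v^2 + 11*v - 20)/(3*v^2 + 3*v)
(4) = (d - 8)/(d + 2)
(5) = (y - 1)/(y^2 + 4*I*y + 12)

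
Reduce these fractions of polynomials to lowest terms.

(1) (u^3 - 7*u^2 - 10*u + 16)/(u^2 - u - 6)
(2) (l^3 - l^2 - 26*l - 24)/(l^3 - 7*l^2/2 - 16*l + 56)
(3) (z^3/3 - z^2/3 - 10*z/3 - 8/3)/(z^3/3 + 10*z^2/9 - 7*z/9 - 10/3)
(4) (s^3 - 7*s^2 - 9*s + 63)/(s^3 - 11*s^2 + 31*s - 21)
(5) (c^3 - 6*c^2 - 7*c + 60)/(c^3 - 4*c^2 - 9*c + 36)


(1) = (u^2 - 9*u + 8)/(u - 3)
(2) = (2*l^2 - 10*l - 12)/(2*l^2 - 15*l + 28)
(3) = (3*z^2 - 9*z - 12)/(3*z^2 + 4*z - 15)
(4) = (s + 3)/(s - 1)
(5) = (c - 5)/(c - 3)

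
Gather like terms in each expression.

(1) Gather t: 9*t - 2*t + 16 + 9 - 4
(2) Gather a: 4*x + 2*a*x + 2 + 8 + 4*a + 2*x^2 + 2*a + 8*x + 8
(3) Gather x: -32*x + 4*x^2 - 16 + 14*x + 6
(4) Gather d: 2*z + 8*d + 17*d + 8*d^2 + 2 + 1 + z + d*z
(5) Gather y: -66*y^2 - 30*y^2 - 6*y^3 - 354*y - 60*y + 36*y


(1) = 7*t + 21
(2) = a*(2*x + 6) + 2*x^2 + 12*x + 18
(3) = 4*x^2 - 18*x - 10
(4) = 8*d^2 + d*(z + 25) + 3*z + 3
(5) = -6*y^3 - 96*y^2 - 378*y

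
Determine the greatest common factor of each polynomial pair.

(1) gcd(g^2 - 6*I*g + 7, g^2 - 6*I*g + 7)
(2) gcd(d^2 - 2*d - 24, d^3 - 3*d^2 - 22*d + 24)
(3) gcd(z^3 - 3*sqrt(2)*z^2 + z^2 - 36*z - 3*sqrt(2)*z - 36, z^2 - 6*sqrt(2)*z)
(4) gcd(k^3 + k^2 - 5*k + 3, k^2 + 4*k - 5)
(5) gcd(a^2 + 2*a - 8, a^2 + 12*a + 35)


(1) = g^2 - 6*I*g + 7
(2) = gcd((d - 6)*(d + 4), (d - 6)*(d - 1)*(d + 4)) = d^2 - 2*d - 24
(3) = gcd((z + 1)*(z - 6*sqrt(2))*(z + 3*sqrt(2)), z*(z - 6*sqrt(2))) = z - 6*sqrt(2)
(4) = gcd((k - 1)^2*(k + 3), (k - 1)*(k + 5)) = k - 1
(5) = 1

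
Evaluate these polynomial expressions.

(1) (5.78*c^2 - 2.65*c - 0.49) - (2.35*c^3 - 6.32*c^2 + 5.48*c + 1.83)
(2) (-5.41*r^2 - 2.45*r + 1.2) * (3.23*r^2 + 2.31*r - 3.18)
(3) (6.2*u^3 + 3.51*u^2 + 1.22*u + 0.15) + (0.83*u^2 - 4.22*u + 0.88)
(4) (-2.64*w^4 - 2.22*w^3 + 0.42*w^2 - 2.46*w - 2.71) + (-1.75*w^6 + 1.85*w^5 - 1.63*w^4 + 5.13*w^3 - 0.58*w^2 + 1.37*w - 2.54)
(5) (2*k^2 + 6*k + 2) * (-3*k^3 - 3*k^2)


(1) = -2.35*c^3 + 12.1*c^2 - 8.13*c - 2.32
(2) = -17.4743*r^4 - 20.4106*r^3 + 15.4203*r^2 + 10.563*r - 3.816
(3) = 6.2*u^3 + 4.34*u^2 - 3.0*u + 1.03
(4) = -1.75*w^6 + 1.85*w^5 - 4.27*w^4 + 2.91*w^3 - 0.16*w^2 - 1.09*w - 5.25
(5) = -6*k^5 - 24*k^4 - 24*k^3 - 6*k^2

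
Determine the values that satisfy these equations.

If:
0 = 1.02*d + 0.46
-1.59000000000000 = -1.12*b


Then:
b = 1.42
d = -0.45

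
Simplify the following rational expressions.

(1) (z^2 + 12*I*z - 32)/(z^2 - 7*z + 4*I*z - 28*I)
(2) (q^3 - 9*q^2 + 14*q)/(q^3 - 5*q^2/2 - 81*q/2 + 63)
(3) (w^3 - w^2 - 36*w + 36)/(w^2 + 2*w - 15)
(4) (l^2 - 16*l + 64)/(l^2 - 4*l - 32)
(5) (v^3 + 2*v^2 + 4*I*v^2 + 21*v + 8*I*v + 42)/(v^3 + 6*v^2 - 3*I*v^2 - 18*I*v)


(1) = (z + 8*I)/(z - 7)
(2) = (2*q^2 - 4*q)/(2*q^2 + 9*q - 18)
(3) = (w^3 - w^2 - 36*w + 36)/(w^2 + 2*w - 15)
(4) = (l - 8)/(l + 4)
(5) = (v^2 + v*(2 + 7*I) + 14*I)/(v^2 + 6*v)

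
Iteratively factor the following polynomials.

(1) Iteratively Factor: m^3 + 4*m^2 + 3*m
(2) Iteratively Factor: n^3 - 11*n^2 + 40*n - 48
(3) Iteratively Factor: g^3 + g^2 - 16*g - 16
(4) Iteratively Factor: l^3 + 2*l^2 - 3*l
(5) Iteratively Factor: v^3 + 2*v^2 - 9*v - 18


(1) = (m)*(m^2 + 4*m + 3) = m*(m + 1)*(m + 3)
(2) = (n - 4)*(n^2 - 7*n + 12) = (n - 4)^2*(n - 3)
(3) = (g + 1)*(g^2 - 16) = (g + 1)*(g + 4)*(g - 4)
(4) = (l - 1)*(l^2 + 3*l) = l*(l - 1)*(l + 3)
(5) = (v - 3)*(v^2 + 5*v + 6) = (v - 3)*(v + 2)*(v + 3)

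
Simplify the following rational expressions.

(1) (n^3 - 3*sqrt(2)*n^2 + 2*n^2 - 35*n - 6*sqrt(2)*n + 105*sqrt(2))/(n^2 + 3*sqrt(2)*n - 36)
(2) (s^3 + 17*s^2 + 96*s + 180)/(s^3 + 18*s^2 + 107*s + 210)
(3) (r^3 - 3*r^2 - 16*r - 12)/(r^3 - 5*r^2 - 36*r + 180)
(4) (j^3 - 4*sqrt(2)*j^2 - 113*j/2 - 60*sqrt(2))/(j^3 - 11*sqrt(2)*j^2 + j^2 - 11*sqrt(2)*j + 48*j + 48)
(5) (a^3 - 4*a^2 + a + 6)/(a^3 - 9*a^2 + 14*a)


(1) = (n^2 + 2*n - 35)/(n + 6*sqrt(2))
(2) = (s + 6)/(s + 7)
(3) = (r^2 + 3*r + 2)/(r^2 + r - 30)
(4) = (2*j^2 + 8*sqrt(2)*j + 15)/(2*j^2 + j*(2 - 6*sqrt(2)) - 6*sqrt(2))
(5) = (a^2 - 2*a - 3)/(a^2 - 7*a)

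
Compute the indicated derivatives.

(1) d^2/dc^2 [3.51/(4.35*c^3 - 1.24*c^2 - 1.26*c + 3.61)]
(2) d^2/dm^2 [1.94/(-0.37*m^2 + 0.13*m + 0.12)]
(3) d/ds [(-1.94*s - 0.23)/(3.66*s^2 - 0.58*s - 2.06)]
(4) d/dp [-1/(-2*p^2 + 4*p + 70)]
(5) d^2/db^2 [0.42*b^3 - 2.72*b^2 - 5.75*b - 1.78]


(1) = ((8.7048 - 91.611*c)*(4.35*c^3 - 1.24*c^2 - 1.26*c + 3.61) + 3.51*(-26.1*c^2 + 4.96*c + 2.52)*(-13.05*c^2 + 2.48*c + 1.26))/(4.35*c^3 - 1.24*c^2 - 1.26*c + 3.61)^3
(2) = (-0.531172*m^2 + 0.186628*m + 1.94*(0.74*m - 0.13)*(1.48*m - 0.26) + 0.172272)/(-0.37*m^2 + 0.13*m + 0.12)^3
(3) = (7.1004*s^2 + 1.6836*s + 3.863)/(13.3956*s^4 - 4.2456*s^3 - 14.7428*s^2 + 2.3896*s + 4.2436)
(4) = (1 - p)/(-p^2 + 2*p + 35)^2
(5) = 2.52*b - 5.44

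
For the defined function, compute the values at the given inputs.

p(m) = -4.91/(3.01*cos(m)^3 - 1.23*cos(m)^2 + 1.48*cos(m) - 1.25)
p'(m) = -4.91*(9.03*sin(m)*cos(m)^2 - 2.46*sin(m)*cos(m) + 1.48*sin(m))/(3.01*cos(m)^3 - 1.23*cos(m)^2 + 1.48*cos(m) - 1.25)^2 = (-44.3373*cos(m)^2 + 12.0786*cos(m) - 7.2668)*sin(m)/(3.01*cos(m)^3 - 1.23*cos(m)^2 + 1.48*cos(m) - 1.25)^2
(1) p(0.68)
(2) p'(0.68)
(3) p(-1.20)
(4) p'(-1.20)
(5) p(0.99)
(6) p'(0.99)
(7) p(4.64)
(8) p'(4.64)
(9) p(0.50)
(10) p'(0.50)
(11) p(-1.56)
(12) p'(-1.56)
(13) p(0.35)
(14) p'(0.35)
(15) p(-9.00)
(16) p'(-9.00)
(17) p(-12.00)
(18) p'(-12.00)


(1) = -8.58
(2) = -47.40
(3) = 6.71
(4) = 15.15
(5) = 15.79
(6) = -120.89
(7) = 3.60
(8) = 4.48
(9) = -4.32
(10) = -11.45
(11) = 3.98
(12) = 4.69
(13) = -3.17
(14) = -5.00
(15) = 0.83
(16) = 0.65
(17) = -5.27
(18) = -17.71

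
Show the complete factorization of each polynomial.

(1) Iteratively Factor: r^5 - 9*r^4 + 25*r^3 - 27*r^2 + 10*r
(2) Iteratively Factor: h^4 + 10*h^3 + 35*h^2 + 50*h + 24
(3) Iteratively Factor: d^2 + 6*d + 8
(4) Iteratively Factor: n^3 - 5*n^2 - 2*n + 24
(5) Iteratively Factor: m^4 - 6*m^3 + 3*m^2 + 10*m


(1) = (r)*(r^4 - 9*r^3 + 25*r^2 - 27*r + 10) = r*(r - 1)*(r^3 - 8*r^2 + 17*r - 10) = r*(r - 5)*(r - 1)*(r^2 - 3*r + 2) = r*(r - 5)*(r - 1)^2*(r - 2)
(2) = (h + 2)*(h^3 + 8*h^2 + 19*h + 12) = (h + 2)*(h + 4)*(h^2 + 4*h + 3) = (h + 2)*(h + 3)*(h + 4)*(h + 1)
(3) = (d + 4)*(d + 2)
(4) = (n - 3)*(n^2 - 2*n - 8) = (n - 3)*(n + 2)*(n - 4)
(5) = (m)*(m^3 - 6*m^2 + 3*m + 10) = m*(m - 2)*(m^2 - 4*m - 5) = m*(m - 2)*(m + 1)*(m - 5)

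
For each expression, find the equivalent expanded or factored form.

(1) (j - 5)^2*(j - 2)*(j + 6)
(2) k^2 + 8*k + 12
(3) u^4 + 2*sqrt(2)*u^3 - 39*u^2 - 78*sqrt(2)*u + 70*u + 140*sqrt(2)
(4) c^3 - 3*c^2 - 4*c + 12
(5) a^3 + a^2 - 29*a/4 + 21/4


(1) = j^4 - 6*j^3 - 27*j^2 + 220*j - 300
(2) = (k + 2)*(k + 6)
(3) = (u - 5)*(u - 2)*(u + 7)*(u + 2*sqrt(2))
(4) = (c - 3)*(c - 2)*(c + 2)
(5) = (a - 3/2)*(a - 1)*(a + 7/2)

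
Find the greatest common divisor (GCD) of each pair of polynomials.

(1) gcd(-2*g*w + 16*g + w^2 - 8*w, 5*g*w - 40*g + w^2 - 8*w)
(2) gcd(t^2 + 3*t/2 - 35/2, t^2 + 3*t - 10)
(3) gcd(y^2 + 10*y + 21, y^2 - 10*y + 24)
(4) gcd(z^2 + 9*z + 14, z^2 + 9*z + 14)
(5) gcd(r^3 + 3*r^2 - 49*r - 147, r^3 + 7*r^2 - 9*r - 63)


(1) = w - 8
(2) = t + 5
(3) = 1
(4) = z^2 + 9*z + 14
(5) = gcd((r - 7)*(r + 3)*(r + 7), (r - 3)*(r + 3)*(r + 7)) = r^2 + 10*r + 21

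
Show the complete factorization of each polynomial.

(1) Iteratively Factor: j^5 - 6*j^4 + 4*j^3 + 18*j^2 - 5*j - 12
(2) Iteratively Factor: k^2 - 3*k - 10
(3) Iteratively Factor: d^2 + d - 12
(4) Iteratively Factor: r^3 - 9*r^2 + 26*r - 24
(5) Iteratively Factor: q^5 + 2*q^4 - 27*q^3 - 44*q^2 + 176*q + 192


(1) = (j + 1)*(j^4 - 7*j^3 + 11*j^2 + 7*j - 12) = (j - 4)*(j + 1)*(j^3 - 3*j^2 - j + 3) = (j - 4)*(j - 1)*(j + 1)*(j^2 - 2*j - 3) = (j - 4)*(j - 1)*(j + 1)^2*(j - 3)
(2) = (k - 5)*(k + 2)
(3) = (d - 3)*(d + 4)
(4) = (r - 2)*(r^2 - 7*r + 12) = (r - 3)*(r - 2)*(r - 4)
(5) = (q + 1)*(q^4 + q^3 - 28*q^2 - 16*q + 192) = (q + 1)*(q + 4)*(q^3 - 3*q^2 - 16*q + 48) = (q - 3)*(q + 1)*(q + 4)*(q^2 - 16) = (q - 3)*(q + 1)*(q + 4)^2*(q - 4)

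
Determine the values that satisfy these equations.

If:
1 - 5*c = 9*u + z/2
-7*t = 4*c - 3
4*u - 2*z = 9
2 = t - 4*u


Then:
c = 201/100
t = -18/25
u = -17/25
z = -293/50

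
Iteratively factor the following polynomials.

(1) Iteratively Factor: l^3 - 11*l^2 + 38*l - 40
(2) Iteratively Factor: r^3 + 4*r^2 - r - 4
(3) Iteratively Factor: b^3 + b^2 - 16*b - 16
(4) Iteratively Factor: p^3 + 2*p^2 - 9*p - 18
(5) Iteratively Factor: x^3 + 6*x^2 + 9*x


(1) = (l - 2)*(l^2 - 9*l + 20) = (l - 5)*(l - 2)*(l - 4)
(2) = (r + 4)*(r^2 - 1) = (r + 1)*(r + 4)*(r - 1)
(3) = (b + 1)*(b^2 - 16) = (b - 4)*(b + 1)*(b + 4)
(4) = (p - 3)*(p^2 + 5*p + 6) = (p - 3)*(p + 3)*(p + 2)
(5) = (x)*(x^2 + 6*x + 9) = x*(x + 3)*(x + 3)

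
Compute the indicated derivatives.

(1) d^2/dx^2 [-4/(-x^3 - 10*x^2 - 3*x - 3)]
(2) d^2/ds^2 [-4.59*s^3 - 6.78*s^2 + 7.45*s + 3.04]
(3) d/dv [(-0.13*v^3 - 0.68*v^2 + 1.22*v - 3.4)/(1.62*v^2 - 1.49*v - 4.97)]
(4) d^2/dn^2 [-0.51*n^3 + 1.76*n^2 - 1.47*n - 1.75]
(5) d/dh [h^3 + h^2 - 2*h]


(1) = 8*(-(3*x + 10)*(x^3 + 10*x^2 + 3*x + 3) + (3*x^2 + 20*x + 3)^2)/(x^3 + 10*x^2 + 3*x + 3)^3
(2) = -27.54*s - 13.56
(3) = (-0.2106*v^4 + 0.3874*v^3 + 0.9751*v^2 + 17.7752*v - 11.1294)/(2.6244*v^4 - 4.8276*v^3 - 13.8827*v^2 + 14.8106*v + 24.7009)
(4) = 3.52 - 3.06*n
(5) = 3*h^2 + 2*h - 2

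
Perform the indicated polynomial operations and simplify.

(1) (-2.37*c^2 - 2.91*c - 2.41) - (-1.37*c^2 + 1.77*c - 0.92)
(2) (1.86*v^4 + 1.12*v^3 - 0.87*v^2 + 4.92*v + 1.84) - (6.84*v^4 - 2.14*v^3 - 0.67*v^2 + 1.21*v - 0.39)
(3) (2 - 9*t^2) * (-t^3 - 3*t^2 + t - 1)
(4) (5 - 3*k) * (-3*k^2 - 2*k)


(1) = -1.0*c^2 - 4.68*c - 1.49
(2) = -4.98*v^4 + 3.26*v^3 - 0.2*v^2 + 3.71*v + 2.23
(3) = 9*t^5 + 27*t^4 - 11*t^3 + 3*t^2 + 2*t - 2
(4) = 9*k^3 - 9*k^2 - 10*k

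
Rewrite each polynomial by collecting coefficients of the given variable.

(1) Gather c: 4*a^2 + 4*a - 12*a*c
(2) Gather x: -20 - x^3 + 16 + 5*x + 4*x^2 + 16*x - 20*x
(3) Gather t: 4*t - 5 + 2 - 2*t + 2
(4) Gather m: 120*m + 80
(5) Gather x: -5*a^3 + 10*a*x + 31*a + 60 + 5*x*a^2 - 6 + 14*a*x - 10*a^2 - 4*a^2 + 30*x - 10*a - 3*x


(1) = 4*a^2 - 12*a*c + 4*a
(2) = -x^3 + 4*x^2 + x - 4
(3) = 2*t - 1
(4) = 120*m + 80
(5) = -5*a^3 - 14*a^2 + 21*a + x*(5*a^2 + 24*a + 27) + 54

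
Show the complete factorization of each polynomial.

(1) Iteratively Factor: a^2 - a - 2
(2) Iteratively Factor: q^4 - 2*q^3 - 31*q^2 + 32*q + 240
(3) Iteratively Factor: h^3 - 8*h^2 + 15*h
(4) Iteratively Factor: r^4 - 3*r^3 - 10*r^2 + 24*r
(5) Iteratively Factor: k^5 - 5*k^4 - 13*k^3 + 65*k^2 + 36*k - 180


(1) = (a - 2)*(a + 1)
(2) = (q + 4)*(q^3 - 6*q^2 - 7*q + 60) = (q - 4)*(q + 4)*(q^2 - 2*q - 15) = (q - 4)*(q + 3)*(q + 4)*(q - 5)
(3) = (h - 5)*(h^2 - 3*h) = (h - 5)*(h - 3)*(h)
(4) = (r + 3)*(r^3 - 6*r^2 + 8*r) = (r - 2)*(r + 3)*(r^2 - 4*r) = (r - 4)*(r - 2)*(r + 3)*(r)
(5) = (k - 5)*(k^4 - 13*k^2 + 36) = (k - 5)*(k - 2)*(k^3 + 2*k^2 - 9*k - 18) = (k - 5)*(k - 3)*(k - 2)*(k^2 + 5*k + 6) = (k - 5)*(k - 3)*(k - 2)*(k + 2)*(k + 3)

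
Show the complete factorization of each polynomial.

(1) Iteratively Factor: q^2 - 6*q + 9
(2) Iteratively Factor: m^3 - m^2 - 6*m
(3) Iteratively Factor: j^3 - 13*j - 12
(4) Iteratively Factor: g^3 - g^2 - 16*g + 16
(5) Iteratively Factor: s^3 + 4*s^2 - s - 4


(1) = (q - 3)*(q - 3)
(2) = (m)*(m^2 - m - 6) = m*(m + 2)*(m - 3)
(3) = (j + 3)*(j^2 - 3*j - 4) = (j - 4)*(j + 3)*(j + 1)
(4) = (g - 4)*(g^2 + 3*g - 4) = (g - 4)*(g + 4)*(g - 1)
(5) = (s - 1)*(s^2 + 5*s + 4) = (s - 1)*(s + 1)*(s + 4)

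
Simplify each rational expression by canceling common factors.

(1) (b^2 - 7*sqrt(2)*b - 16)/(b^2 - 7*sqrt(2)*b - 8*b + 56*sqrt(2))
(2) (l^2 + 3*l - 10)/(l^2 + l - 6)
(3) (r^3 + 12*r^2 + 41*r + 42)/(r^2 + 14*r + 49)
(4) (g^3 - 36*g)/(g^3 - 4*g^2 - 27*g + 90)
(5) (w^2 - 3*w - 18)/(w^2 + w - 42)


(1) = (b^2 - 7*sqrt(2)*b - 16)/(b^2 + b*(-7*sqrt(2) - 8) + 56*sqrt(2))
(2) = (l + 5)/(l + 3)
(3) = (r^2 + 5*r + 6)/(r + 7)
(4) = (g^2 + 6*g)/(g^2 + 2*g - 15)
(5) = (w + 3)/(w + 7)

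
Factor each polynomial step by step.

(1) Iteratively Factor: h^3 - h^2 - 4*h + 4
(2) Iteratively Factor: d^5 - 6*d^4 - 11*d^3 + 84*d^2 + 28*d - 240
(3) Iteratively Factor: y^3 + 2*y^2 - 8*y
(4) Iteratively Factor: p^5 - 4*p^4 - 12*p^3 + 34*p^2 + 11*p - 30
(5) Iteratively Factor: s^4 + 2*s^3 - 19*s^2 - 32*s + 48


(1) = (h - 2)*(h^2 + h - 2) = (h - 2)*(h + 2)*(h - 1)
(2) = (d + 2)*(d^4 - 8*d^3 + 5*d^2 + 74*d - 120) = (d - 5)*(d + 2)*(d^3 - 3*d^2 - 10*d + 24) = (d - 5)*(d - 4)*(d + 2)*(d^2 + d - 6) = (d - 5)*(d - 4)*(d - 2)*(d + 2)*(d + 3)
(3) = (y - 2)*(y^2 + 4*y) = (y - 2)*(y + 4)*(y)
(4) = (p + 1)*(p^4 - 5*p^3 - 7*p^2 + 41*p - 30) = (p - 2)*(p + 1)*(p^3 - 3*p^2 - 13*p + 15) = (p - 2)*(p + 1)*(p + 3)*(p^2 - 6*p + 5) = (p - 2)*(p - 1)*(p + 1)*(p + 3)*(p - 5)
(5) = (s - 4)*(s^3 + 6*s^2 + 5*s - 12) = (s - 4)*(s - 1)*(s^2 + 7*s + 12) = (s - 4)*(s - 1)*(s + 3)*(s + 4)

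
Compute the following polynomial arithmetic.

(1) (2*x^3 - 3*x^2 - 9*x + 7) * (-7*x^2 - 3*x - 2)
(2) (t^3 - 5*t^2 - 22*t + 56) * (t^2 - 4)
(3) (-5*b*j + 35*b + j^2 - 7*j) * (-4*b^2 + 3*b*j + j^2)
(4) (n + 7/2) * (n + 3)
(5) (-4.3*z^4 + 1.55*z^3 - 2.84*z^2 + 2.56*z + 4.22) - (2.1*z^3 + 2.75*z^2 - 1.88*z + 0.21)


(1) = -14*x^5 + 15*x^4 + 68*x^3 - 16*x^2 - 3*x - 14
(2) = t^5 - 5*t^4 - 26*t^3 + 76*t^2 + 88*t - 224
(3) = 20*b^3*j - 140*b^3 - 19*b^2*j^2 + 133*b^2*j - 2*b*j^3 + 14*b*j^2 + j^4 - 7*j^3
(4) = n^2 + 13*n/2 + 21/2
(5) = -4.3*z^4 - 0.55*z^3 - 5.59*z^2 + 4.44*z + 4.01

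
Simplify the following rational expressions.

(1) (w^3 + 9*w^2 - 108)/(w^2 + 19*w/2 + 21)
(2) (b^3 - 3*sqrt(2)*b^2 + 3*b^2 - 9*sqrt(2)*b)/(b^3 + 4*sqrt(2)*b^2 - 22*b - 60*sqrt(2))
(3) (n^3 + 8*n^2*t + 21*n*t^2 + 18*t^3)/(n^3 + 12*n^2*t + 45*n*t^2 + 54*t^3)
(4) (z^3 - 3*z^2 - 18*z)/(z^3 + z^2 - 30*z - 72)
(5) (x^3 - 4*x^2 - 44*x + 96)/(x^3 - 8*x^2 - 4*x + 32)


(1) = (2*w^2 + 6*w - 36)/(2*w + 7)
(2) = (b^2 + 3*b)/(b^2 + 7*sqrt(2)*b + 20)
(3) = (n + 2*t)/(n + 6*t)
(4) = z/(z + 4)
(5) = (x + 6)/(x + 2)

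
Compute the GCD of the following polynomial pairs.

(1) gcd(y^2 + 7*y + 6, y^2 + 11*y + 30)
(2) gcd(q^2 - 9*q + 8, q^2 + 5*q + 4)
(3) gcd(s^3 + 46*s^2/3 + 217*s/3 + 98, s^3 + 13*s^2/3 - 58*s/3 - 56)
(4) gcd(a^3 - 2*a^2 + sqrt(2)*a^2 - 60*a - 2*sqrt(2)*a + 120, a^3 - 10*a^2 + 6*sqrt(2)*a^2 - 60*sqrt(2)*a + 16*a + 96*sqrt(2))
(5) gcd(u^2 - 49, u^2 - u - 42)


(1) = y + 6
(2) = 1
(3) = gcd((s + 7/3)*(s + 6)*(s + 7), (s - 4)*(s + 7/3)*(s + 6)) = s^2 + 25*s/3 + 14
(4) = a^2 + a*(-2 + 6*sqrt(2)) - 12*sqrt(2)
(5) = u - 7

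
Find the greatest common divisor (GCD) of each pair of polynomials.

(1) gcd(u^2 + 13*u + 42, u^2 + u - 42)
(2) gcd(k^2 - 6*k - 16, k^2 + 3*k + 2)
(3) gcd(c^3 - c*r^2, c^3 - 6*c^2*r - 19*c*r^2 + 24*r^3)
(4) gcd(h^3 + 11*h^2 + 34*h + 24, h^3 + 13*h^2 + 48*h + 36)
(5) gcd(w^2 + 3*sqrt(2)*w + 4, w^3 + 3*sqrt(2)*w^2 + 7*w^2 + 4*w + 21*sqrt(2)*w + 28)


(1) = u + 7
(2) = k + 2
(3) = gcd(c*(c - r)*(c + r), (c - 8*r)*(c - r)*(c + 3*r)) = -c + r
(4) = gcd((h + 1)*(h + 4)*(h + 6), (h + 1)*(h + 6)^2) = h^2 + 7*h + 6
(5) = gcd((w + sqrt(2))*(w + 2*sqrt(2)), (w + 7)*(w + sqrt(2))*(w + 2*sqrt(2))) = w^2 + 3*sqrt(2)*w + 4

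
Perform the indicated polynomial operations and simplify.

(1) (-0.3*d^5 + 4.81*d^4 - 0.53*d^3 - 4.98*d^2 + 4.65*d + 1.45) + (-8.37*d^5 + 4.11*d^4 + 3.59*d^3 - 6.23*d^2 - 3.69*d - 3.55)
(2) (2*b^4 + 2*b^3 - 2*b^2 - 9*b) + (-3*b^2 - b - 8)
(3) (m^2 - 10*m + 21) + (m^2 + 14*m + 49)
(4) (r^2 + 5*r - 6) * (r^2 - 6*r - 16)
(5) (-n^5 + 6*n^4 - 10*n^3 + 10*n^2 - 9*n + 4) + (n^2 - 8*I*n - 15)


(1) = -8.67*d^5 + 8.92*d^4 + 3.06*d^3 - 11.21*d^2 + 0.96*d - 2.1
(2) = 2*b^4 + 2*b^3 - 5*b^2 - 10*b - 8
(3) = 2*m^2 + 4*m + 70
(4) = r^4 - r^3 - 52*r^2 - 44*r + 96
(5) = -n^5 + 6*n^4 - 10*n^3 + 11*n^2 - 9*n - 8*I*n - 11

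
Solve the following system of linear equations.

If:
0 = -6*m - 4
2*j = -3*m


Then:
j = 1
m = -2/3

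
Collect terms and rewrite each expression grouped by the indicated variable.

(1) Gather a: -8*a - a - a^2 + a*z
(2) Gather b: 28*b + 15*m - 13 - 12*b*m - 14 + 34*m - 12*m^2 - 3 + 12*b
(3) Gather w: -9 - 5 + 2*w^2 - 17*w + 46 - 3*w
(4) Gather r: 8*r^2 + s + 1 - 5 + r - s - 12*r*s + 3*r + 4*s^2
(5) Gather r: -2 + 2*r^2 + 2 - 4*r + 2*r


(1) = -a^2 + a*(z - 9)
(2) = b*(40 - 12*m) - 12*m^2 + 49*m - 30
(3) = 2*w^2 - 20*w + 32
(4) = 8*r^2 + r*(4 - 12*s) + 4*s^2 - 4
(5) = 2*r^2 - 2*r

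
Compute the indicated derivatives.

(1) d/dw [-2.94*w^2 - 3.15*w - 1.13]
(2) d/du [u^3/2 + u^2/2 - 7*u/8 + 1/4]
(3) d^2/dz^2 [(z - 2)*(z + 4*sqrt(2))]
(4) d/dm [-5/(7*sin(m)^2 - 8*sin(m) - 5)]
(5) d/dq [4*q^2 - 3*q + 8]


(1) = -5.88*w - 3.15
(2) = 3*u^2/2 + u - 7/8
(3) = 2
(4) = 10*(7*sin(m) - 4)*cos(m)/(-7*sin(m)^2 + 8*sin(m) + 5)^2
(5) = 8*q - 3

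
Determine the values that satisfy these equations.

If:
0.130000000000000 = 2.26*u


Then:
u = 0.06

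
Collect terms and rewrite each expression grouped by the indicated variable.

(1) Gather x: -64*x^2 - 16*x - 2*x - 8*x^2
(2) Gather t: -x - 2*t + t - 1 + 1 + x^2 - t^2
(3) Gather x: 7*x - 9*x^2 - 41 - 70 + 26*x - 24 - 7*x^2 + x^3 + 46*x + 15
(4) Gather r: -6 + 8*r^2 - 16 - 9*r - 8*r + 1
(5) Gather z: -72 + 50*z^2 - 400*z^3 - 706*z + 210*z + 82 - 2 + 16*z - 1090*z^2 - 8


(1) = -72*x^2 - 18*x
(2) = -t^2 - t + x^2 - x
(3) = x^3 - 16*x^2 + 79*x - 120
(4) = 8*r^2 - 17*r - 21
(5) = -400*z^3 - 1040*z^2 - 480*z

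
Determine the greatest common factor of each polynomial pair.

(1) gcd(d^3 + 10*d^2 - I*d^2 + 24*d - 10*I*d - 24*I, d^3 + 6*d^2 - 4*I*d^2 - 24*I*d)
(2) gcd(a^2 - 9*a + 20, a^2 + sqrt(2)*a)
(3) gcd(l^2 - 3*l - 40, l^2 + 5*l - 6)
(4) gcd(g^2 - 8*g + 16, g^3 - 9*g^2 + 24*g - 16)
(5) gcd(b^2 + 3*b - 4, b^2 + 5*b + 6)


(1) = d + 6
(2) = 1
(3) = gcd((l - 8)*(l + 5), (l - 1)*(l + 6)) = 1
(4) = g^2 - 8*g + 16
(5) = 1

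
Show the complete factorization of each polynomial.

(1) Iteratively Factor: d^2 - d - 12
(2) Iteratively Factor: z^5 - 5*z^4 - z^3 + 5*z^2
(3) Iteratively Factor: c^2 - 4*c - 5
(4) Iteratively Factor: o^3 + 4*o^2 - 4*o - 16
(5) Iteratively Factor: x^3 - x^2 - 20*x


(1) = (d - 4)*(d + 3)
(2) = (z)*(z^4 - 5*z^3 - z^2 + 5*z) = z*(z - 1)*(z^3 - 4*z^2 - 5*z) = z*(z - 5)*(z - 1)*(z^2 + z) = z^2*(z - 5)*(z - 1)*(z + 1)
(3) = (c - 5)*(c + 1)
(4) = (o + 2)*(o^2 + 2*o - 8) = (o - 2)*(o + 2)*(o + 4)
(5) = (x + 4)*(x^2 - 5*x) = x*(x + 4)*(x - 5)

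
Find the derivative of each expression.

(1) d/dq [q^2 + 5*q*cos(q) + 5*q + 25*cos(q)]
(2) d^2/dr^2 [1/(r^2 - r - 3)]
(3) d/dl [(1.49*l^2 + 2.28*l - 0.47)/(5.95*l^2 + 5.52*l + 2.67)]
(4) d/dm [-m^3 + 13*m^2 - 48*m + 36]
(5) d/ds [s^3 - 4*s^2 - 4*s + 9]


(1) = -5*q*sin(q) + 2*q - 25*sin(q) + 5*cos(q) + 5
(2) = 2*(r^2 - r - (2*r - 1)^2 - 3)/(-r^2 + r + 3)^3
(3) = (-5.3412*l^2 + 13.5496*l + 8.682)/(35.4025*l^4 + 65.688*l^3 + 62.2434*l^2 + 29.4768*l + 7.1289)
(4) = -3*m^2 + 26*m - 48
(5) = 3*s^2 - 8*s - 4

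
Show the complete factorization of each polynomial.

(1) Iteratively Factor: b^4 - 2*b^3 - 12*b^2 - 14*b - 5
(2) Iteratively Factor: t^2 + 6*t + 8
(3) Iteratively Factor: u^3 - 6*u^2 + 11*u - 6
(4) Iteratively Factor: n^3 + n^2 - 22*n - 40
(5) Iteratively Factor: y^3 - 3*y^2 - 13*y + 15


(1) = (b + 1)*(b^3 - 3*b^2 - 9*b - 5) = (b + 1)^2*(b^2 - 4*b - 5) = (b + 1)^3*(b - 5)
(2) = (t + 4)*(t + 2)
(3) = (u - 3)*(u^2 - 3*u + 2) = (u - 3)*(u - 1)*(u - 2)
(4) = (n + 4)*(n^2 - 3*n - 10) = (n + 2)*(n + 4)*(n - 5)
(5) = (y - 1)*(y^2 - 2*y - 15) = (y - 1)*(y + 3)*(y - 5)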